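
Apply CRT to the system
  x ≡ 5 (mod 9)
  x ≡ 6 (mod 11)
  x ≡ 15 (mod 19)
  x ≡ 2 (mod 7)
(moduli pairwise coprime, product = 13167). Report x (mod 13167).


Product of moduli M = 9 · 11 · 19 · 7 = 13167.
Merge one congruence at a time:
  Start: x ≡ 5 (mod 9).
  Combine with x ≡ 6 (mod 11); new modulus lcm = 99.
    Write x = 5 + 9·t and substitute into x ≡ 6 (mod 11): 9·t ≡ 6 − 5 = 1 (mod 11).
    The inverse of 9 mod 11 is 5 (since 9·5 = 45 = 4·11 + 1), so t ≡ 5·1 = 5 ≡ 5 (mod 11).
    Then x = 5 + 9·5 = 50, valid modulo lcm(9, 11) = 99: x ≡ 50 (mod 99).
  Combine with x ≡ 15 (mod 19); new modulus lcm = 1881.
    Write x = 50 + 99·t and substitute into x ≡ 15 (mod 19): 99·t ≡ 15 − 50 = -35 (mod 19).
    Reduce coefficients mod 19: 4·t ≡ 3 (mod 19).
    The inverse of 4 mod 19 is 5 (since 4·5 = 20 = 1·19 + 1), so t ≡ 5·3 = 15 ≡ 15 (mod 19).
    Then x = 50 + 99·15 = 1535, valid modulo lcm(99, 19) = 1881: x ≡ 1535 (mod 1881).
  Combine with x ≡ 2 (mod 7); new modulus lcm = 13167.
    Write x = 1535 + 1881·t and substitute into x ≡ 2 (mod 7): 1881·t ≡ 2 − 1535 = -1533 (mod 7).
    Reduce coefficients mod 7: 5·t ≡ 0 (mod 7).
    The inverse of 5 mod 7 is 3 (since 5·3 = 15 = 2·7 + 1), so t ≡ 3·0 = 0 ≡ 0 (mod 7).
    Then x = 1535 + 1881·0 = 1535, valid modulo lcm(1881, 7) = 13167: x ≡ 1535 (mod 13167).
Verify against each original: 1535 mod 9 = 5, 1535 mod 11 = 6, 1535 mod 19 = 15, 1535 mod 7 = 2.

x ≡ 1535 (mod 13167).


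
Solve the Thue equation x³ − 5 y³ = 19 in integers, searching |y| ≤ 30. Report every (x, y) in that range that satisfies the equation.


The equation is x³ - 5y³ = 19. For fixed y, x³ = 5·y³ + 19, so a solution requires the RHS to be a perfect cube.
Strategy: iterate y from -30 to 30, compute RHS = 5·y³ + 19, and check whether it is a (positive or negative) perfect cube.
Check small values of y:
  y = 0: RHS = 19 is not a perfect cube.
  y = 1: RHS = 24 is not a perfect cube.
  y = -1: RHS = 14 is not a perfect cube.
  y = 2: RHS = 59 is not a perfect cube.
  y = -2: RHS = -21 is not a perfect cube.
  y = 3: RHS = 154 is not a perfect cube.
  y = -3: RHS = -116 is not a perfect cube.
Continuing the search up to |y| = 30 finds no solutions either.
No (x, y) in the scanned range satisfies the equation.

No integer solutions with |y| ≤ 30.


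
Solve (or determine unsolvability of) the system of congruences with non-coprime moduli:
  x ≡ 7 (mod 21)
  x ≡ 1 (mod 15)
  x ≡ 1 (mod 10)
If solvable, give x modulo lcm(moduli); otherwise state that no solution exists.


Moduli 21, 15, 10 are not pairwise coprime, so CRT works modulo lcm(m_i) when all pairwise compatibility conditions hold.
Pairwise compatibility: gcd(m_i, m_j) must divide a_i - a_j for every pair.
Merge one congruence at a time:
  Start: x ≡ 7 (mod 21).
  Combine with x ≡ 1 (mod 15): gcd(21, 15) = 3; 1 - 7 = -6, which IS divisible by 3, so compatible.
    Write x = 7 + 21·t and substitute into x ≡ 1 (mod 15): 21·t ≡ 1 − 7 = -6 (mod 15).
    Divide the congruence (and modulus) by g = 3: 7·t ≡ -2 (mod 5).
    Reduce coefficients mod 5: 2·t ≡ 3 (mod 5).
    The inverse of 2 mod 5 is 3 (since 2·3 = 6 = 1·5 + 1), so t ≡ 3·3 = 9 ≡ 4 (mod 5).
    Then x = 7 + 21·4 = 91, valid modulo lcm(21, 15) = 105: x ≡ 91 (mod 105).
  Combine with x ≡ 1 (mod 10): gcd(105, 10) = 5; 1 - 91 = -90, which IS divisible by 5, so compatible.
    Write x = 91 + 105·t and substitute into x ≡ 1 (mod 10): 105·t ≡ 1 − 91 = -90 (mod 10).
    Divide the congruence (and modulus) by g = 5: 21·t ≡ -18 (mod 2).
    Reduce coefficients mod 2: 1·t ≡ 0 (mod 2).
    So t ≡ 0 (mod 2).
    Then x = 91 + 105·0 = 91, valid modulo lcm(105, 10) = 210: x ≡ 91 (mod 210).
Verify: 91 mod 21 = 7, 91 mod 15 = 1, 91 mod 10 = 1.

x ≡ 91 (mod 210).


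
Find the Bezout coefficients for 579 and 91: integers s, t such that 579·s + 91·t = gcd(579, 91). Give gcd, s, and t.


Euclidean algorithm on (579, 91) — divide until remainder is 0:
  579 = 6 · 91 + 33
  91 = 2 · 33 + 25
  33 = 1 · 25 + 8
  25 = 3 · 8 + 1
  8 = 8 · 1 + 0
gcd(579, 91) = 1.
Track Bezout coefficients alongside the remainders: start with r₀ = 579 = a·1 + b·0 (s = 1, t = 0) and r₁ = 91 = a·0 + b·1 (s = 0, t = 1); each new remainder r_{k+1} = r_{k-1} − q_k·r_k inherits s_{k+1} = s_{k-1} − q_k·s_k, t_{k+1} = t_{k-1} − q_k·t_k, so r_k = a·s_k + b·t_k at every step:
  q = 6: r = 33, s = 1 − 6·0 = 1, t = 0 − 6·1 = -6  (check: 579·1 + 91·(-6) = 33)
  q = 2: r = 25, s = 0 − 2·1 = -2, t = 1 − 2·(-6) = 13  (check: 579·(-2) + 91·13 = 25)
  q = 1: r = 8, s = 1 − 1·(-2) = 3, t = -6 − 1·13 = -19  (check: 579·3 + 91·(-19) = 8)
  q = 3: r = 1, s = -2 − 3·3 = -11, t = 13 − 3·(-19) = 70  (check: 579·(-11) + 91·70 = 1)
The row with r = 1 (the gcd) gives the Bezout coefficients s = -11, t = 70.
Result: 579 · (-11) + 91 · (70) = 1.

gcd(579, 91) = 1; s = -11, t = 70 (check: 579·(-11) + 91·70 = 1).


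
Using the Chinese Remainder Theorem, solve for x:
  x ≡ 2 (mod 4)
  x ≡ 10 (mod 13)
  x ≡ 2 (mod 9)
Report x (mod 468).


Moduli 4, 13, 9 are pairwise coprime; by CRT there is a unique solution modulo M = 4 · 13 · 9 = 468.
Solve pairwise, accumulating the modulus:
  Start with x ≡ 2 (mod 4).
  Combine with x ≡ 10 (mod 13): since gcd(4, 13) = 1, we get a unique residue mod 52.
    Write x = 2 + 4·t and substitute into x ≡ 10 (mod 13): 4·t ≡ 10 − 2 = 8 (mod 13).
    The inverse of 4 mod 13 is 10 (since 4·10 = 40 = 3·13 + 1), so t ≡ 10·8 = 80 ≡ 2 (mod 13).
    Then x = 2 + 4·2 = 10, valid modulo lcm(4, 13) = 52: x ≡ 10 (mod 52).
  Combine with x ≡ 2 (mod 9): since gcd(52, 9) = 1, we get a unique residue mod 468.
    Write x = 10 + 52·t and substitute into x ≡ 2 (mod 9): 52·t ≡ 2 − 10 = -8 (mod 9).
    Reduce coefficients mod 9: 7·t ≡ 1 (mod 9).
    The inverse of 7 mod 9 is 4 (since 7·4 = 28 = 3·9 + 1), so t ≡ 4·1 = 4 ≡ 4 (mod 9).
    Then x = 10 + 52·4 = 218, valid modulo lcm(52, 9) = 468: x ≡ 218 (mod 468).
Verify: 218 mod 4 = 2 ✓, 218 mod 13 = 10 ✓, 218 mod 9 = 2 ✓.

x ≡ 218 (mod 468).


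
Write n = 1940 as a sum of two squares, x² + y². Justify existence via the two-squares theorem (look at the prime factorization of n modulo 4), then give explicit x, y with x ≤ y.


Step 1: Factor n = 1940 = 2^2 · 5 · 97.
Step 2: Check the mod-4 condition on each prime factor: 2 = 2 (special); 5 ≡ 1 (mod 4), exponent 1; 97 ≡ 1 (mod 4), exponent 1.
All primes ≡ 3 (mod 4) appear to even exponent (or don't appear), so by the two-squares theorem n IS expressible as a sum of two squares.
Step 3: Build a representation. Group n = k² · m with k = 2 and m = 5 · 97 = 485 (a product of primes ≡ 1 (mod 4)); a representation of m scales to one of n via (k·x)² + (k·y)² = k²(x² + y²). Each prime p ≡ 1 (mod 4) is itself a sum of two squares; find a² by testing p − a² for a perfect square:
  5: 5 − 1² = 4 = 2² ⇒ 5 = 1² + 2².
  97: 97 − 1² = 96, 97 − 2² = 93, 97 − 3² = 88, 97 − 4² = 81 = 9² ⇒ 97 = 4² + 9².
  Combine using the Brahmagupta–Fibonacci identity (a² + b²)(c² + d²) = (ac − bd)² + (ad + bc)² = (ac + bd)² + (ad − bc)²:
  5 · 97 = 485: from (1² + 2²)(4² + 9²), take (1·4 − 2·9, 1·9 + 2·4) = (4 − 18, 9 + 8) = (-14, 17); dropping signs (only squares matter) gives (14, 17); check 14² + 17² = 196 + 289 = 485 ✓.
  Scale by k = 2: (2·14, 2·17) = (28, 34).
Step 4: Order so x ≤ y and verify: 28² + 34² = 784 + 1156 = 1940 = n. ✓

n = 1940 = 28² + 34² (one valid representation with x ≤ y).


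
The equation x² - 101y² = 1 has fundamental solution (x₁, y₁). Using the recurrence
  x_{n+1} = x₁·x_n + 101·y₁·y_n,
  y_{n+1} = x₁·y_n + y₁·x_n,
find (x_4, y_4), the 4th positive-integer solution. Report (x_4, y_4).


Step 1: Find the fundamental solution (x₁, y₁) of x² - 101y² = 1.
  Expand √101 as a continued fraction. a₀ = ⌊√101⌋ = 10; iterate m_{k+1} = d_k·a_k − m_k, d_{k+1} = (101 − m_{k+1}²)/d_k, a_{k+1} = ⌊(a₀ + m_{k+1})/d_{k+1}⌋ (starting m₀ = 0, d₀ = 1), with convergents p_k = a_k·p_{k-1} + p_{k-2}, q_k = a_k·q_{k-1} + q_{k-2} (p₋₁ = 1, q₋₁ = 0):
  k = 0: a₀ = 10; p₀/q₀ = 10/1; p₀² − 101·q₀² = 100 − 101 = -1.
  k = 1: m = 10, d = 1, a = ⌊(10 + 10)/1⌋ = 20; p/q = (20·10 + 1)/(20·1 + 0) = 201/20; p² − 101·q² = 40401 − 40400 = 1.
  The first convergent with p² − 101·q² = 1 gives the fundamental solution (x₁, y₁) = (201, 20).
Step 2: Apply the recurrence (x_{n+1}, y_{n+1}) = (x₁x_n + 101y₁y_n, x₁y_n + y₁x_n) repeatedly.
  From (x_1, y_1) = (201, 20): x_2 = 201·201 + 101·20·20 = 80801; y_2 = 201·20 + 20·201 = 8040.
  From (x_2, y_2) = (80801, 8040): x_3 = 201·80801 + 101·20·8040 = 32481801; y_3 = 201·8040 + 20·80801 = 3232060.
  From (x_3, y_3) = (32481801, 3232060): x_4 = 201·32481801 + 101·20·3232060 = 13057603201; y_4 = 201·3232060 + 20·32481801 = 1299280080.
Step 3: Verify x_4² - 101·y_4² = 170501001354765446401 - 170501001354765446400 = 1 (should be 1). ✓

(x_1, y_1) = (201, 20); (x_4, y_4) = (13057603201, 1299280080).


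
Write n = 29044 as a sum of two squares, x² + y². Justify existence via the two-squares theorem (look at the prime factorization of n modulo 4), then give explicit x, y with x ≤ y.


Step 1: Factor n = 29044 = 2^2 · 53 · 137.
Step 2: Check the mod-4 condition on each prime factor: 2 = 2 (special); 53 ≡ 1 (mod 4), exponent 1; 137 ≡ 1 (mod 4), exponent 1.
All primes ≡ 3 (mod 4) appear to even exponent (or don't appear), so by the two-squares theorem n IS expressible as a sum of two squares.
Step 3: Build a representation. Group n = k² · m with k = 2 and m = 53 · 137 = 7261 (a product of primes ≡ 1 (mod 4)); a representation of m scales to one of n via (k·x)² + (k·y)² = k²(x² + y²). Each prime p ≡ 1 (mod 4) is itself a sum of two squares; find a² by testing p − a² for a perfect square:
  53: 53 − 1² = 52, 53 − 2² = 49 = 7² ⇒ 53 = 2² + 7².
  137: 137 − 1² = 136, 137 − 2² = 133, 137 − 3² = 128, 137 − 4² = 121 = 11² ⇒ 137 = 4² + 11².
  Combine using the Brahmagupta–Fibonacci identity (a² + b²)(c² + d²) = (ac − bd)² + (ad + bc)² = (ac + bd)² + (ad − bc)²:
  53 · 137 = 7261: from (2² + 7²)(4² + 11²), take (2·4 − 7·11, 2·11 + 7·4) = (8 − 77, 22 + 28) = (-69, 50); dropping signs (only squares matter) gives (69, 50); check 69² + 50² = 4761 + 2500 = 7261 ✓.
  Scale by k = 2: (2·69, 2·50) = (138, 100).
Step 4: Order so x ≤ y and verify: 100² + 138² = 10000 + 19044 = 29044 = n. ✓

n = 29044 = 100² + 138² (one valid representation with x ≤ y).


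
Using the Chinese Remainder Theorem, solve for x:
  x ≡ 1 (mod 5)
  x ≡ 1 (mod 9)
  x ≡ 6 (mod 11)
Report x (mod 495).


Moduli 5, 9, 11 are pairwise coprime; by CRT there is a unique solution modulo M = 5 · 9 · 11 = 495.
Solve pairwise, accumulating the modulus:
  Start with x ≡ 1 (mod 5).
  Combine with x ≡ 1 (mod 9): since gcd(5, 9) = 1, we get a unique residue mod 45.
    Write x = 1 + 5·t and substitute into x ≡ 1 (mod 9): 5·t ≡ 1 − 1 = 0 (mod 9).
    The inverse of 5 mod 9 is 2 (since 5·2 = 10 = 1·9 + 1), so t ≡ 2·0 = 0 ≡ 0 (mod 9).
    Then x = 1 + 5·0 = 1, valid modulo lcm(5, 9) = 45: x ≡ 1 (mod 45).
  Combine with x ≡ 6 (mod 11): since gcd(45, 11) = 1, we get a unique residue mod 495.
    Write x = 1 + 45·t and substitute into x ≡ 6 (mod 11): 45·t ≡ 6 − 1 = 5 (mod 11).
    Reduce coefficients mod 11: 1·t ≡ 5 (mod 11).
    So t ≡ 5 (mod 11).
    Then x = 1 + 45·5 = 226, valid modulo lcm(45, 11) = 495: x ≡ 226 (mod 495).
Verify: 226 mod 5 = 1 ✓, 226 mod 9 = 1 ✓, 226 mod 11 = 6 ✓.

x ≡ 226 (mod 495).


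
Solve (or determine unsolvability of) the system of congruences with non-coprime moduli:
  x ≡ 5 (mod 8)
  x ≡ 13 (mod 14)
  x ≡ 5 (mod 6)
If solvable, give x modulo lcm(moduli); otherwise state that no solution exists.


Moduli 8, 14, 6 are not pairwise coprime, so CRT works modulo lcm(m_i) when all pairwise compatibility conditions hold.
Pairwise compatibility: gcd(m_i, m_j) must divide a_i - a_j for every pair.
Merge one congruence at a time:
  Start: x ≡ 5 (mod 8).
  Combine with x ≡ 13 (mod 14): gcd(8, 14) = 2; 13 - 5 = 8, which IS divisible by 2, so compatible.
    Write x = 5 + 8·t and substitute into x ≡ 13 (mod 14): 8·t ≡ 13 − 5 = 8 (mod 14).
    Divide the congruence (and modulus) by g = 2: 4·t ≡ 4 (mod 7).
    The inverse of 4 mod 7 is 2 (since 4·2 = 8 = 1·7 + 1), so t ≡ 2·4 = 8 ≡ 1 (mod 7).
    Then x = 5 + 8·1 = 13, valid modulo lcm(8, 14) = 56: x ≡ 13 (mod 56).
  Combine with x ≡ 5 (mod 6): gcd(56, 6) = 2; 5 - 13 = -8, which IS divisible by 2, so compatible.
    Write x = 13 + 56·t and substitute into x ≡ 5 (mod 6): 56·t ≡ 5 − 13 = -8 (mod 6).
    Divide the congruence (and modulus) by g = 2: 28·t ≡ -4 (mod 3).
    Reduce coefficients mod 3: 1·t ≡ 2 (mod 3).
    So t ≡ 2 (mod 3).
    Then x = 13 + 56·2 = 125, valid modulo lcm(56, 6) = 168: x ≡ 125 (mod 168).
Verify: 125 mod 8 = 5, 125 mod 14 = 13, 125 mod 6 = 5.

x ≡ 125 (mod 168).


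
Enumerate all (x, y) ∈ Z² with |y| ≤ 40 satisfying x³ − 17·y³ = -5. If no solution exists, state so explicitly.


The equation is x³ - 17y³ = -5. For fixed y, x³ = 17·y³ − 5, so a solution requires the RHS to be a perfect cube.
Strategy: iterate y from -40 to 40, compute RHS = 17·y³ − 5, and check whether it is a (positive or negative) perfect cube.
Check small values of y:
  y = 0: RHS = -5 is not a perfect cube.
  y = 1: RHS = 12 is not a perfect cube.
  y = -1: RHS = -22 is not a perfect cube.
  y = 2: RHS = 131 is not a perfect cube.
  y = -2: RHS = -141 is not a perfect cube.
  y = 3: RHS = 454 is not a perfect cube.
  y = -3: RHS = -464 is not a perfect cube.
Continuing the search up to |y| = 40 finds no solutions either.
No (x, y) in the scanned range satisfies the equation.

No integer solutions with |y| ≤ 40.


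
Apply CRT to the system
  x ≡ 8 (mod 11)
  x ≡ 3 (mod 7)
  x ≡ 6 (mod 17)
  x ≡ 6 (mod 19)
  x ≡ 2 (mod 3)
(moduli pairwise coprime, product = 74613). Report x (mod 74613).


Product of moduli M = 11 · 7 · 17 · 19 · 3 = 74613.
Merge one congruence at a time:
  Start: x ≡ 8 (mod 11).
  Combine with x ≡ 3 (mod 7); new modulus lcm = 77.
    Write x = 8 + 11·t and substitute into x ≡ 3 (mod 7): 11·t ≡ 3 − 8 = -5 (mod 7).
    Reduce coefficients mod 7: 4·t ≡ 2 (mod 7).
    The inverse of 4 mod 7 is 2 (since 4·2 = 8 = 1·7 + 1), so t ≡ 2·2 = 4 ≡ 4 (mod 7).
    Then x = 8 + 11·4 = 52, valid modulo lcm(11, 7) = 77: x ≡ 52 (mod 77).
  Combine with x ≡ 6 (mod 17); new modulus lcm = 1309.
    Write x = 52 + 77·t and substitute into x ≡ 6 (mod 17): 77·t ≡ 6 − 52 = -46 (mod 17).
    Reduce coefficients mod 17: 9·t ≡ 5 (mod 17).
    The inverse of 9 mod 17 is 2 (since 9·2 = 18 = 1·17 + 1), so t ≡ 2·5 = 10 ≡ 10 (mod 17).
    Then x = 52 + 77·10 = 822, valid modulo lcm(77, 17) = 1309: x ≡ 822 (mod 1309).
  Combine with x ≡ 6 (mod 19); new modulus lcm = 24871.
    Write x = 822 + 1309·t and substitute into x ≡ 6 (mod 19): 1309·t ≡ 6 − 822 = -816 (mod 19).
    Reduce coefficients mod 19: 17·t ≡ 1 (mod 19).
    The inverse of 17 mod 19 is 9 (since 17·9 = 153 = 8·19 + 1), so t ≡ 9·1 = 9 ≡ 9 (mod 19).
    Then x = 822 + 1309·9 = 12603, valid modulo lcm(1309, 19) = 24871: x ≡ 12603 (mod 24871).
  Combine with x ≡ 2 (mod 3); new modulus lcm = 74613.
    Write x = 12603 + 24871·t and substitute into x ≡ 2 (mod 3): 24871·t ≡ 2 − 12603 = -12601 (mod 3).
    Reduce coefficients mod 3: 1·t ≡ 2 (mod 3).
    So t ≡ 2 (mod 3).
    Then x = 12603 + 24871·2 = 62345, valid modulo lcm(24871, 3) = 74613: x ≡ 62345 (mod 74613).
Verify against each original: 62345 mod 11 = 8, 62345 mod 7 = 3, 62345 mod 17 = 6, 62345 mod 19 = 6, 62345 mod 3 = 2.

x ≡ 62345 (mod 74613).


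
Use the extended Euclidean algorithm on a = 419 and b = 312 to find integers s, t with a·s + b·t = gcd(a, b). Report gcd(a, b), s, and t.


Euclidean algorithm on (419, 312) — divide until remainder is 0:
  419 = 1 · 312 + 107
  312 = 2 · 107 + 98
  107 = 1 · 98 + 9
  98 = 10 · 9 + 8
  9 = 1 · 8 + 1
  8 = 8 · 1 + 0
gcd(419, 312) = 1.
Track Bezout coefficients alongside the remainders: start with r₀ = 419 = a·1 + b·0 (s = 1, t = 0) and r₁ = 312 = a·0 + b·1 (s = 0, t = 1); each new remainder r_{k+1} = r_{k-1} − q_k·r_k inherits s_{k+1} = s_{k-1} − q_k·s_k, t_{k+1} = t_{k-1} − q_k·t_k, so r_k = a·s_k + b·t_k at every step:
  q = 1: r = 107, s = 1 − 1·0 = 1, t = 0 − 1·1 = -1  (check: 419·1 + 312·(-1) = 107)
  q = 2: r = 98, s = 0 − 2·1 = -2, t = 1 − 2·(-1) = 3  (check: 419·(-2) + 312·3 = 98)
  q = 1: r = 9, s = 1 − 1·(-2) = 3, t = -1 − 1·3 = -4  (check: 419·3 + 312·(-4) = 9)
  q = 10: r = 8, s = -2 − 10·3 = -32, t = 3 − 10·(-4) = 43  (check: 419·(-32) + 312·43 = 8)
  q = 1: r = 1, s = 3 − 1·(-32) = 35, t = -4 − 1·43 = -47  (check: 419·35 + 312·(-47) = 1)
The row with r = 1 (the gcd) gives the Bezout coefficients s = 35, t = -47.
Result: 419 · (35) + 312 · (-47) = 1.

gcd(419, 312) = 1; s = 35, t = -47 (check: 419·35 + 312·(-47) = 1).


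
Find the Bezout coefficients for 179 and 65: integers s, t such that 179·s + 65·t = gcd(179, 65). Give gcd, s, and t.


Euclidean algorithm on (179, 65) — divide until remainder is 0:
  179 = 2 · 65 + 49
  65 = 1 · 49 + 16
  49 = 3 · 16 + 1
  16 = 16 · 1 + 0
gcd(179, 65) = 1.
Track Bezout coefficients alongside the remainders: start with r₀ = 179 = a·1 + b·0 (s = 1, t = 0) and r₁ = 65 = a·0 + b·1 (s = 0, t = 1); each new remainder r_{k+1} = r_{k-1} − q_k·r_k inherits s_{k+1} = s_{k-1} − q_k·s_k, t_{k+1} = t_{k-1} − q_k·t_k, so r_k = a·s_k + b·t_k at every step:
  q = 2: r = 49, s = 1 − 2·0 = 1, t = 0 − 2·1 = -2  (check: 179·1 + 65·(-2) = 49)
  q = 1: r = 16, s = 0 − 1·1 = -1, t = 1 − 1·(-2) = 3  (check: 179·(-1) + 65·3 = 16)
  q = 3: r = 1, s = 1 − 3·(-1) = 4, t = -2 − 3·3 = -11  (check: 179·4 + 65·(-11) = 1)
The row with r = 1 (the gcd) gives the Bezout coefficients s = 4, t = -11.
Result: 179 · (4) + 65 · (-11) = 1.

gcd(179, 65) = 1; s = 4, t = -11 (check: 179·4 + 65·(-11) = 1).


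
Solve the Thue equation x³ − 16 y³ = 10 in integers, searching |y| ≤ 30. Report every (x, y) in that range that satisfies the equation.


The equation is x³ - 16y³ = 10. For fixed y, x³ = 16·y³ + 10, so a solution requires the RHS to be a perfect cube.
Strategy: iterate y from -30 to 30, compute RHS = 16·y³ + 10, and check whether it is a (positive or negative) perfect cube.
Check small values of y:
  y = 0: RHS = 10 is not a perfect cube.
  y = 1: RHS = 26 is not a perfect cube.
  y = -1: RHS = -6 is not a perfect cube.
  y = 2: RHS = 138 is not a perfect cube.
  y = -2: RHS = -118 is not a perfect cube.
  y = 3: RHS = 442 is not a perfect cube.
  y = -3: RHS = -422 is not a perfect cube.
Continuing the search up to |y| = 30 finds no solutions either.
No (x, y) in the scanned range satisfies the equation.

No integer solutions with |y| ≤ 30.


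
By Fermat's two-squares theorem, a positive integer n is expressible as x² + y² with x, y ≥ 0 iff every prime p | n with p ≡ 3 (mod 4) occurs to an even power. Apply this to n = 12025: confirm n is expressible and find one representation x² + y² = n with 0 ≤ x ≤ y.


Step 1: Factor n = 12025 = 5^2 · 13 · 37.
Step 2: Check the mod-4 condition on each prime factor: 5 ≡ 1 (mod 4), exponent 2; 13 ≡ 1 (mod 4), exponent 1; 37 ≡ 1 (mod 4), exponent 1.
All primes ≡ 3 (mod 4) appear to even exponent (or don't appear), so by the two-squares theorem n IS expressible as a sum of two squares.
Step 3: Build a representation. Group n = k² · m with k = 5 and m = 13 · 37 = 481 (a product of primes ≡ 1 (mod 4)); a representation of m scales to one of n via (k·x)² + (k·y)² = k²(x² + y²). Each prime p ≡ 1 (mod 4) is itself a sum of two squares; find a² by testing p − a² for a perfect square:
  13: 13 − 1² = 12, 13 − 2² = 9 = 3² ⇒ 13 = 2² + 3².
  37: 37 − 1² = 36 = 6² ⇒ 37 = 1² + 6².
  Combine using the Brahmagupta–Fibonacci identity (a² + b²)(c² + d²) = (ac − bd)² + (ad + bc)² = (ac + bd)² + (ad − bc)²:
  13 · 37 = 481: from (2² + 3²)(1² + 6²), take (2·1 − 3·6, 2·6 + 3·1) = (2 − 18, 12 + 3) = (-16, 15); dropping signs (only squares matter) gives (16, 15); check 16² + 15² = 256 + 225 = 481 ✓.
  Scale by k = 5: (5·16, 5·15) = (80, 75).
Step 4: Order so x ≤ y and verify: 75² + 80² = 5625 + 6400 = 12025 = n. ✓

n = 12025 = 75² + 80² (one valid representation with x ≤ y).


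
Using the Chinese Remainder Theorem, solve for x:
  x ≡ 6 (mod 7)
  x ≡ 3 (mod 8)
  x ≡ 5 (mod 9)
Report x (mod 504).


Moduli 7, 8, 9 are pairwise coprime; by CRT there is a unique solution modulo M = 7 · 8 · 9 = 504.
Solve pairwise, accumulating the modulus:
  Start with x ≡ 6 (mod 7).
  Combine with x ≡ 3 (mod 8): since gcd(7, 8) = 1, we get a unique residue mod 56.
    Write x = 6 + 7·t and substitute into x ≡ 3 (mod 8): 7·t ≡ 3 − 6 = -3 (mod 8).
    Reduce coefficients mod 8: 7·t ≡ 5 (mod 8).
    The inverse of 7 mod 8 is 7 (since 7·7 = 49 = 6·8 + 1), so t ≡ 7·5 = 35 ≡ 3 (mod 8).
    Then x = 6 + 7·3 = 27, valid modulo lcm(7, 8) = 56: x ≡ 27 (mod 56).
  Combine with x ≡ 5 (mod 9): since gcd(56, 9) = 1, we get a unique residue mod 504.
    Write x = 27 + 56·t and substitute into x ≡ 5 (mod 9): 56·t ≡ 5 − 27 = -22 (mod 9).
    Reduce coefficients mod 9: 2·t ≡ 5 (mod 9).
    The inverse of 2 mod 9 is 5 (since 2·5 = 10 = 1·9 + 1), so t ≡ 5·5 = 25 ≡ 7 (mod 9).
    Then x = 27 + 56·7 = 419, valid modulo lcm(56, 9) = 504: x ≡ 419 (mod 504).
Verify: 419 mod 7 = 6 ✓, 419 mod 8 = 3 ✓, 419 mod 9 = 5 ✓.

x ≡ 419 (mod 504).


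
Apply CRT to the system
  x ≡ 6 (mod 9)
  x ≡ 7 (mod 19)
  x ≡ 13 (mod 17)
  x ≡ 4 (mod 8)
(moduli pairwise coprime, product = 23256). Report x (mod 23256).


Product of moduli M = 9 · 19 · 17 · 8 = 23256.
Merge one congruence at a time:
  Start: x ≡ 6 (mod 9).
  Combine with x ≡ 7 (mod 19); new modulus lcm = 171.
    Write x = 6 + 9·t and substitute into x ≡ 7 (mod 19): 9·t ≡ 7 − 6 = 1 (mod 19).
    The inverse of 9 mod 19 is 17 (since 9·17 = 153 = 8·19 + 1), so t ≡ 17·1 = 17 ≡ 17 (mod 19).
    Then x = 6 + 9·17 = 159, valid modulo lcm(9, 19) = 171: x ≡ 159 (mod 171).
  Combine with x ≡ 13 (mod 17); new modulus lcm = 2907.
    Write x = 159 + 171·t and substitute into x ≡ 13 (mod 17): 171·t ≡ 13 − 159 = -146 (mod 17).
    Reduce coefficients mod 17: 1·t ≡ 7 (mod 17).
    So t ≡ 7 (mod 17).
    Then x = 159 + 171·7 = 1356, valid modulo lcm(171, 17) = 2907: x ≡ 1356 (mod 2907).
  Combine with x ≡ 4 (mod 8); new modulus lcm = 23256.
    Write x = 1356 + 2907·t and substitute into x ≡ 4 (mod 8): 2907·t ≡ 4 − 1356 = -1352 (mod 8).
    Reduce coefficients mod 8: 3·t ≡ 0 (mod 8).
    The inverse of 3 mod 8 is 3 (since 3·3 = 9 = 1·8 + 1), so t ≡ 3·0 = 0 ≡ 0 (mod 8).
    Then x = 1356 + 2907·0 = 1356, valid modulo lcm(2907, 8) = 23256: x ≡ 1356 (mod 23256).
Verify against each original: 1356 mod 9 = 6, 1356 mod 19 = 7, 1356 mod 17 = 13, 1356 mod 8 = 4.

x ≡ 1356 (mod 23256).


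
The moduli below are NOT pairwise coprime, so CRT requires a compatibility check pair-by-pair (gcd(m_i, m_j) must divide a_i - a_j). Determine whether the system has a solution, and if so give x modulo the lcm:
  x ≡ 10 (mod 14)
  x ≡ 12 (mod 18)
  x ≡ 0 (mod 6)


Moduli 14, 18, 6 are not pairwise coprime, so CRT works modulo lcm(m_i) when all pairwise compatibility conditions hold.
Pairwise compatibility: gcd(m_i, m_j) must divide a_i - a_j for every pair.
Merge one congruence at a time:
  Start: x ≡ 10 (mod 14).
  Combine with x ≡ 12 (mod 18): gcd(14, 18) = 2; 12 - 10 = 2, which IS divisible by 2, so compatible.
    Write x = 10 + 14·t and substitute into x ≡ 12 (mod 18): 14·t ≡ 12 − 10 = 2 (mod 18).
    Divide the congruence (and modulus) by g = 2: 7·t ≡ 1 (mod 9).
    The inverse of 7 mod 9 is 4 (since 7·4 = 28 = 3·9 + 1), so t ≡ 4·1 = 4 ≡ 4 (mod 9).
    Then x = 10 + 14·4 = 66, valid modulo lcm(14, 18) = 126: x ≡ 66 (mod 126).
  Combine with x ≡ 0 (mod 6): gcd(126, 6) = 6; 0 - 66 = -66, which IS divisible by 6, so compatible.
    Write x = 66 + 126·t and substitute into x ≡ 0 (mod 6): 126·t ≡ 0 − 66 = -66 (mod 6).
    Divide the congruence (and modulus) by g = 6: 21·t ≡ -11 (mod 1).
    Modulo 1 every t works; take t = 0.
    Then x = 66 + 126·0 = 66, valid modulo lcm(126, 6) = 126: x ≡ 66 (mod 126).
Verify: 66 mod 14 = 10, 66 mod 18 = 12, 66 mod 6 = 0.

x ≡ 66 (mod 126).


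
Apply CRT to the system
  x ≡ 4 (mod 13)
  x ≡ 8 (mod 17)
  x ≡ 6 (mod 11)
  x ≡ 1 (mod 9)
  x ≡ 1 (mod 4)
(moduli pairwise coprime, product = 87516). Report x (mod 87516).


Product of moduli M = 13 · 17 · 11 · 9 · 4 = 87516.
Merge one congruence at a time:
  Start: x ≡ 4 (mod 13).
  Combine with x ≡ 8 (mod 17); new modulus lcm = 221.
    Write x = 4 + 13·t and substitute into x ≡ 8 (mod 17): 13·t ≡ 8 − 4 = 4 (mod 17).
    The inverse of 13 mod 17 is 4 (since 13·4 = 52 = 3·17 + 1), so t ≡ 4·4 = 16 ≡ 16 (mod 17).
    Then x = 4 + 13·16 = 212, valid modulo lcm(13, 17) = 221: x ≡ 212 (mod 221).
  Combine with x ≡ 6 (mod 11); new modulus lcm = 2431.
    Write x = 212 + 221·t and substitute into x ≡ 6 (mod 11): 221·t ≡ 6 − 212 = -206 (mod 11).
    Reduce coefficients mod 11: 1·t ≡ 3 (mod 11).
    So t ≡ 3 (mod 11).
    Then x = 212 + 221·3 = 875, valid modulo lcm(221, 11) = 2431: x ≡ 875 (mod 2431).
  Combine with x ≡ 1 (mod 9); new modulus lcm = 21879.
    Write x = 875 + 2431·t and substitute into x ≡ 1 (mod 9): 2431·t ≡ 1 − 875 = -874 (mod 9).
    Reduce coefficients mod 9: 1·t ≡ 8 (mod 9).
    So t ≡ 8 (mod 9).
    Then x = 875 + 2431·8 = 20323, valid modulo lcm(2431, 9) = 21879: x ≡ 20323 (mod 21879).
  Combine with x ≡ 1 (mod 4); new modulus lcm = 87516.
    Write x = 20323 + 21879·t and substitute into x ≡ 1 (mod 4): 21879·t ≡ 1 − 20323 = -20322 (mod 4).
    Reduce coefficients mod 4: 3·t ≡ 2 (mod 4).
    The inverse of 3 mod 4 is 3 (since 3·3 = 9 = 2·4 + 1), so t ≡ 3·2 = 6 ≡ 2 (mod 4).
    Then x = 20323 + 21879·2 = 64081, valid modulo lcm(21879, 4) = 87516: x ≡ 64081 (mod 87516).
Verify against each original: 64081 mod 13 = 4, 64081 mod 17 = 8, 64081 mod 11 = 6, 64081 mod 9 = 1, 64081 mod 4 = 1.

x ≡ 64081 (mod 87516).


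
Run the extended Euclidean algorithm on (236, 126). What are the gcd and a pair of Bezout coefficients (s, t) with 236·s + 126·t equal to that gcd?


Euclidean algorithm on (236, 126) — divide until remainder is 0:
  236 = 1 · 126 + 110
  126 = 1 · 110 + 16
  110 = 6 · 16 + 14
  16 = 1 · 14 + 2
  14 = 7 · 2 + 0
gcd(236, 126) = 2.
Track Bezout coefficients alongside the remainders: start with r₀ = 236 = a·1 + b·0 (s = 1, t = 0) and r₁ = 126 = a·0 + b·1 (s = 0, t = 1); each new remainder r_{k+1} = r_{k-1} − q_k·r_k inherits s_{k+1} = s_{k-1} − q_k·s_k, t_{k+1} = t_{k-1} − q_k·t_k, so r_k = a·s_k + b·t_k at every step:
  q = 1: r = 110, s = 1 − 1·0 = 1, t = 0 − 1·1 = -1  (check: 236·1 + 126·(-1) = 110)
  q = 1: r = 16, s = 0 − 1·1 = -1, t = 1 − 1·(-1) = 2  (check: 236·(-1) + 126·2 = 16)
  q = 6: r = 14, s = 1 − 6·(-1) = 7, t = -1 − 6·2 = -13  (check: 236·7 + 126·(-13) = 14)
  q = 1: r = 2, s = -1 − 1·7 = -8, t = 2 − 1·(-13) = 15  (check: 236·(-8) + 126·15 = 2)
The row with r = 2 (the gcd) gives the Bezout coefficients s = -8, t = 15.
Result: 236 · (-8) + 126 · (15) = 2.

gcd(236, 126) = 2; s = -8, t = 15 (check: 236·(-8) + 126·15 = 2).


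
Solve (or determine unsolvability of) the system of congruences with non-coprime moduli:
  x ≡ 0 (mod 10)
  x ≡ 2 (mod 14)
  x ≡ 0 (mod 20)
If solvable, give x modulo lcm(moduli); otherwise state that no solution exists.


Moduli 10, 14, 20 are not pairwise coprime, so CRT works modulo lcm(m_i) when all pairwise compatibility conditions hold.
Pairwise compatibility: gcd(m_i, m_j) must divide a_i - a_j for every pair.
Merge one congruence at a time:
  Start: x ≡ 0 (mod 10).
  Combine with x ≡ 2 (mod 14): gcd(10, 14) = 2; 2 - 0 = 2, which IS divisible by 2, so compatible.
    Write x = 0 + 10·t and substitute into x ≡ 2 (mod 14): 10·t ≡ 2 − 0 = 2 (mod 14).
    Divide the congruence (and modulus) by g = 2: 5·t ≡ 1 (mod 7).
    The inverse of 5 mod 7 is 3 (since 5·3 = 15 = 2·7 + 1), so t ≡ 3·1 = 3 ≡ 3 (mod 7).
    Then x = 0 + 10·3 = 30, valid modulo lcm(10, 14) = 70: x ≡ 30 (mod 70).
  Combine with x ≡ 0 (mod 20): gcd(70, 20) = 10; 0 - 30 = -30, which IS divisible by 10, so compatible.
    Write x = 30 + 70·t and substitute into x ≡ 0 (mod 20): 70·t ≡ 0 − 30 = -30 (mod 20).
    Divide the congruence (and modulus) by g = 10: 7·t ≡ -3 (mod 2).
    Reduce coefficients mod 2: 1·t ≡ 1 (mod 2).
    So t ≡ 1 (mod 2).
    Then x = 30 + 70·1 = 100, valid modulo lcm(70, 20) = 140: x ≡ 100 (mod 140).
Verify: 100 mod 10 = 0, 100 mod 14 = 2, 100 mod 20 = 0.

x ≡ 100 (mod 140).


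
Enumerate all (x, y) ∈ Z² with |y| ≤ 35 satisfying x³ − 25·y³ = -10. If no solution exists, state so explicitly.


The equation is x³ - 25y³ = -10. For fixed y, x³ = 25·y³ − 10, so a solution requires the RHS to be a perfect cube.
Strategy: iterate y from -35 to 35, compute RHS = 25·y³ − 10, and check whether it is a (positive or negative) perfect cube.
Check small values of y:
  y = 0: RHS = -10 is not a perfect cube.
  y = 1: RHS = 15 is not a perfect cube.
  y = -1: RHS = -35 is not a perfect cube.
  y = 2: RHS = 190 is not a perfect cube.
  y = -2: RHS = -210 is not a perfect cube.
  y = 3: RHS = 665 is not a perfect cube.
  y = -3: RHS = -685 is not a perfect cube.
Continuing the search up to |y| = 35 finds no solutions either.
No (x, y) in the scanned range satisfies the equation.

No integer solutions with |y| ≤ 35.


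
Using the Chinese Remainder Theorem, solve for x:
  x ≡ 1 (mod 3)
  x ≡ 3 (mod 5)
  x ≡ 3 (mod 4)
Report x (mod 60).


Moduli 3, 5, 4 are pairwise coprime; by CRT there is a unique solution modulo M = 3 · 5 · 4 = 60.
Solve pairwise, accumulating the modulus:
  Start with x ≡ 1 (mod 3).
  Combine with x ≡ 3 (mod 5): since gcd(3, 5) = 1, we get a unique residue mod 15.
    Write x = 1 + 3·t and substitute into x ≡ 3 (mod 5): 3·t ≡ 3 − 1 = 2 (mod 5).
    The inverse of 3 mod 5 is 2 (since 3·2 = 6 = 1·5 + 1), so t ≡ 2·2 = 4 ≡ 4 (mod 5).
    Then x = 1 + 3·4 = 13, valid modulo lcm(3, 5) = 15: x ≡ 13 (mod 15).
  Combine with x ≡ 3 (mod 4): since gcd(15, 4) = 1, we get a unique residue mod 60.
    Write x = 13 + 15·t and substitute into x ≡ 3 (mod 4): 15·t ≡ 3 − 13 = -10 (mod 4).
    Reduce coefficients mod 4: 3·t ≡ 2 (mod 4).
    The inverse of 3 mod 4 is 3 (since 3·3 = 9 = 2·4 + 1), so t ≡ 3·2 = 6 ≡ 2 (mod 4).
    Then x = 13 + 15·2 = 43, valid modulo lcm(15, 4) = 60: x ≡ 43 (mod 60).
Verify: 43 mod 3 = 1 ✓, 43 mod 5 = 3 ✓, 43 mod 4 = 3 ✓.

x ≡ 43 (mod 60).


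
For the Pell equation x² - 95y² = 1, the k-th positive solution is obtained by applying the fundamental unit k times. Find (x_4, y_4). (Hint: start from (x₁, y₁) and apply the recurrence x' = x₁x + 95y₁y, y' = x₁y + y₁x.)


Step 1: Find the fundamental solution (x₁, y₁) of x² - 95y² = 1.
  Expand √95 as a continued fraction. a₀ = ⌊√95⌋ = 9; iterate m_{k+1} = d_k·a_k − m_k, d_{k+1} = (95 − m_{k+1}²)/d_k, a_{k+1} = ⌊(a₀ + m_{k+1})/d_{k+1}⌋ (starting m₀ = 0, d₀ = 1), with convergents p_k = a_k·p_{k-1} + p_{k-2}, q_k = a_k·q_{k-1} + q_{k-2} (p₋₁ = 1, q₋₁ = 0):
  k = 0: a₀ = 9; p₀/q₀ = 9/1; p₀² − 95·q₀² = 81 − 95 = -14.
  k = 1: m = 9, d = 14, a = ⌊(9 + 9)/14⌋ = 1; p/q = (1·9 + 1)/(1·1 + 0) = 10/1; p² − 95·q² = 100 − 95 = 5.
  k = 2: m = 5, d = 5, a = ⌊(9 + 5)/5⌋ = 2; p/q = (2·10 + 9)/(2·1 + 1) = 29/3; p² − 95·q² = 841 − 855 = -14.
  k = 3: m = 5, d = 14, a = ⌊(9 + 5)/14⌋ = 1; p/q = (1·29 + 10)/(1·3 + 1) = 39/4; p² − 95·q² = 1521 − 1520 = 1.
  The first convergent with p² − 95·q² = 1 gives the fundamental solution (x₁, y₁) = (39, 4).
Step 2: Apply the recurrence (x_{n+1}, y_{n+1}) = (x₁x_n + 95y₁y_n, x₁y_n + y₁x_n) repeatedly.
  From (x_1, y_1) = (39, 4): x_2 = 39·39 + 95·4·4 = 3041; y_2 = 39·4 + 4·39 = 312.
  From (x_2, y_2) = (3041, 312): x_3 = 39·3041 + 95·4·312 = 237159; y_3 = 39·312 + 4·3041 = 24332.
  From (x_3, y_3) = (237159, 24332): x_4 = 39·237159 + 95·4·24332 = 18495361; y_4 = 39·24332 + 4·237159 = 1897584.
Step 3: Verify x_4² - 95·y_4² = 342078378520321 - 342078378520320 = 1 (should be 1). ✓

(x_1, y_1) = (39, 4); (x_4, y_4) = (18495361, 1897584).


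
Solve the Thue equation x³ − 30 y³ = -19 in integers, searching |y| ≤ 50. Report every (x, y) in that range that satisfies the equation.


The equation is x³ - 30y³ = -19. For fixed y, x³ = 30·y³ − 19, so a solution requires the RHS to be a perfect cube.
Strategy: iterate y from -50 to 50, compute RHS = 30·y³ − 19, and check whether it is a (positive or negative) perfect cube.
Check small values of y:
  y = 0: RHS = -19 is not a perfect cube.
  y = 1: RHS = 11 is not a perfect cube.
  y = -1: RHS = -49 is not a perfect cube.
  y = 2: RHS = 221 is not a perfect cube.
  y = -2: RHS = -259 is not a perfect cube.
  y = 3: RHS = 791 is not a perfect cube.
  y = -3: RHS = -829 is not a perfect cube.
Continuing the search up to |y| = 50 finds no solutions either.
No (x, y) in the scanned range satisfies the equation.

No integer solutions with |y| ≤ 50.


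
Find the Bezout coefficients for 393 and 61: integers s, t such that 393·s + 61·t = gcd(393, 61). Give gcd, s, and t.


Euclidean algorithm on (393, 61) — divide until remainder is 0:
  393 = 6 · 61 + 27
  61 = 2 · 27 + 7
  27 = 3 · 7 + 6
  7 = 1 · 6 + 1
  6 = 6 · 1 + 0
gcd(393, 61) = 1.
Track Bezout coefficients alongside the remainders: start with r₀ = 393 = a·1 + b·0 (s = 1, t = 0) and r₁ = 61 = a·0 + b·1 (s = 0, t = 1); each new remainder r_{k+1} = r_{k-1} − q_k·r_k inherits s_{k+1} = s_{k-1} − q_k·s_k, t_{k+1} = t_{k-1} − q_k·t_k, so r_k = a·s_k + b·t_k at every step:
  q = 6: r = 27, s = 1 − 6·0 = 1, t = 0 − 6·1 = -6  (check: 393·1 + 61·(-6) = 27)
  q = 2: r = 7, s = 0 − 2·1 = -2, t = 1 − 2·(-6) = 13  (check: 393·(-2) + 61·13 = 7)
  q = 3: r = 6, s = 1 − 3·(-2) = 7, t = -6 − 3·13 = -45  (check: 393·7 + 61·(-45) = 6)
  q = 1: r = 1, s = -2 − 1·7 = -9, t = 13 − 1·(-45) = 58  (check: 393·(-9) + 61·58 = 1)
The row with r = 1 (the gcd) gives the Bezout coefficients s = -9, t = 58.
Result: 393 · (-9) + 61 · (58) = 1.

gcd(393, 61) = 1; s = -9, t = 58 (check: 393·(-9) + 61·58 = 1).


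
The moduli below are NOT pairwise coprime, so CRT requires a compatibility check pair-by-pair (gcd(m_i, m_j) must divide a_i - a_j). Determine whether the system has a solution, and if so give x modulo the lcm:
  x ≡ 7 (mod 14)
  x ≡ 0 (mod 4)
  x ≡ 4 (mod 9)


Moduli 14, 4, 9 are not pairwise coprime, so CRT works modulo lcm(m_i) when all pairwise compatibility conditions hold.
Pairwise compatibility: gcd(m_i, m_j) must divide a_i - a_j for every pair.
Merge one congruence at a time:
  Start: x ≡ 7 (mod 14).
  Combine with x ≡ 0 (mod 4): gcd(14, 4) = 2, and 0 - 7 = -7 is NOT divisible by 2.
    ⇒ system is inconsistent (no integer solution).

No solution (the system is inconsistent).


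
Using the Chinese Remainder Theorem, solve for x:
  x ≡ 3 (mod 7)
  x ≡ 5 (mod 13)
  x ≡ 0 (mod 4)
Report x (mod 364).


Moduli 7, 13, 4 are pairwise coprime; by CRT there is a unique solution modulo M = 7 · 13 · 4 = 364.
Solve pairwise, accumulating the modulus:
  Start with x ≡ 3 (mod 7).
  Combine with x ≡ 5 (mod 13): since gcd(7, 13) = 1, we get a unique residue mod 91.
    Write x = 3 + 7·t and substitute into x ≡ 5 (mod 13): 7·t ≡ 5 − 3 = 2 (mod 13).
    The inverse of 7 mod 13 is 2 (since 7·2 = 14 = 1·13 + 1), so t ≡ 2·2 = 4 ≡ 4 (mod 13).
    Then x = 3 + 7·4 = 31, valid modulo lcm(7, 13) = 91: x ≡ 31 (mod 91).
  Combine with x ≡ 0 (mod 4): since gcd(91, 4) = 1, we get a unique residue mod 364.
    Write x = 31 + 91·t and substitute into x ≡ 0 (mod 4): 91·t ≡ 0 − 31 = -31 (mod 4).
    Reduce coefficients mod 4: 3·t ≡ 1 (mod 4).
    The inverse of 3 mod 4 is 3 (since 3·3 = 9 = 2·4 + 1), so t ≡ 3·1 = 3 ≡ 3 (mod 4).
    Then x = 31 + 91·3 = 304, valid modulo lcm(91, 4) = 364: x ≡ 304 (mod 364).
Verify: 304 mod 7 = 3 ✓, 304 mod 13 = 5 ✓, 304 mod 4 = 0 ✓.

x ≡ 304 (mod 364).


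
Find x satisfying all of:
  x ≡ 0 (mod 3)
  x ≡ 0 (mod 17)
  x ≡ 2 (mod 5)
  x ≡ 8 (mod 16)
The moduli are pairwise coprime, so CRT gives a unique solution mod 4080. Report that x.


Product of moduli M = 3 · 17 · 5 · 16 = 4080.
Merge one congruence at a time:
  Start: x ≡ 0 (mod 3).
  Combine with x ≡ 0 (mod 17); new modulus lcm = 51.
    Write x = 0 + 3·t and substitute into x ≡ 0 (mod 17): 3·t ≡ 0 − 0 = 0 (mod 17).
    The inverse of 3 mod 17 is 6 (since 3·6 = 18 = 1·17 + 1), so t ≡ 6·0 = 0 ≡ 0 (mod 17).
    Then x = 0 + 3·0 = 0, valid modulo lcm(3, 17) = 51: x ≡ 0 (mod 51).
  Combine with x ≡ 2 (mod 5); new modulus lcm = 255.
    Write x = 0 + 51·t and substitute into x ≡ 2 (mod 5): 51·t ≡ 2 − 0 = 2 (mod 5).
    Reduce coefficients mod 5: 1·t ≡ 2 (mod 5).
    So t ≡ 2 (mod 5).
    Then x = 0 + 51·2 = 102, valid modulo lcm(51, 5) = 255: x ≡ 102 (mod 255).
  Combine with x ≡ 8 (mod 16); new modulus lcm = 4080.
    Write x = 102 + 255·t and substitute into x ≡ 8 (mod 16): 255·t ≡ 8 − 102 = -94 (mod 16).
    Reduce coefficients mod 16: 15·t ≡ 2 (mod 16).
    The inverse of 15 mod 16 is 15 (since 15·15 = 225 = 14·16 + 1), so t ≡ 15·2 = 30 ≡ 14 (mod 16).
    Then x = 102 + 255·14 = 3672, valid modulo lcm(255, 16) = 4080: x ≡ 3672 (mod 4080).
Verify against each original: 3672 mod 3 = 0, 3672 mod 17 = 0, 3672 mod 5 = 2, 3672 mod 16 = 8.

x ≡ 3672 (mod 4080).


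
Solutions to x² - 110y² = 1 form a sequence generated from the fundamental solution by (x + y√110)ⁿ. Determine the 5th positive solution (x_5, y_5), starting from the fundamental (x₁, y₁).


Step 1: Find the fundamental solution (x₁, y₁) of x² - 110y² = 1.
  Expand √110 as a continued fraction. a₀ = ⌊√110⌋ = 10; iterate m_{k+1} = d_k·a_k − m_k, d_{k+1} = (110 − m_{k+1}²)/d_k, a_{k+1} = ⌊(a₀ + m_{k+1})/d_{k+1}⌋ (starting m₀ = 0, d₀ = 1), with convergents p_k = a_k·p_{k-1} + p_{k-2}, q_k = a_k·q_{k-1} + q_{k-2} (p₋₁ = 1, q₋₁ = 0):
  k = 0: a₀ = 10; p₀/q₀ = 10/1; p₀² − 110·q₀² = 100 − 110 = -10.
  k = 1: m = 10, d = 10, a = ⌊(10 + 10)/10⌋ = 2; p/q = (2·10 + 1)/(2·1 + 0) = 21/2; p² − 110·q² = 441 − 440 = 1.
  The first convergent with p² − 110·q² = 1 gives the fundamental solution (x₁, y₁) = (21, 2).
Step 2: Apply the recurrence (x_{n+1}, y_{n+1}) = (x₁x_n + 110y₁y_n, x₁y_n + y₁x_n) repeatedly.
  From (x_1, y_1) = (21, 2): x_2 = 21·21 + 110·2·2 = 881; y_2 = 21·2 + 2·21 = 84.
  From (x_2, y_2) = (881, 84): x_3 = 21·881 + 110·2·84 = 36981; y_3 = 21·84 + 2·881 = 3526.
  From (x_3, y_3) = (36981, 3526): x_4 = 21·36981 + 110·2·3526 = 1552321; y_4 = 21·3526 + 2·36981 = 148008.
  From (x_4, y_4) = (1552321, 148008): x_5 = 21·1552321 + 110·2·148008 = 65160501; y_5 = 21·148008 + 2·1552321 = 6212810.
Step 3: Verify x_5² - 110·y_5² = 4245890890571001 - 4245890890571000 = 1 (should be 1). ✓

(x_1, y_1) = (21, 2); (x_5, y_5) = (65160501, 6212810).


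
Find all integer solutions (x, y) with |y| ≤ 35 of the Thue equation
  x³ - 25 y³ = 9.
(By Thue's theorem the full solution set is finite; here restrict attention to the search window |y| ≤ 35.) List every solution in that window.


The equation is x³ - 25y³ = 9. For fixed y, x³ = 25·y³ + 9, so a solution requires the RHS to be a perfect cube.
Strategy: iterate y from -35 to 35, compute RHS = 25·y³ + 9, and check whether it is a (positive or negative) perfect cube.
Check small values of y:
  y = 0: RHS = 9 is not a perfect cube.
  y = 1: RHS = 34 is not a perfect cube.
  y = -1: RHS = -16 is not a perfect cube.
  y = 2: RHS = 209 is not a perfect cube.
  y = -2: RHS = -191 is not a perfect cube.
  y = 3: RHS = 684 is not a perfect cube.
  y = -3: RHS = -666 is not a perfect cube.
Continuing the search up to |y| = 35 finds no solutions either.
No (x, y) in the scanned range satisfies the equation.

No integer solutions with |y| ≤ 35.
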